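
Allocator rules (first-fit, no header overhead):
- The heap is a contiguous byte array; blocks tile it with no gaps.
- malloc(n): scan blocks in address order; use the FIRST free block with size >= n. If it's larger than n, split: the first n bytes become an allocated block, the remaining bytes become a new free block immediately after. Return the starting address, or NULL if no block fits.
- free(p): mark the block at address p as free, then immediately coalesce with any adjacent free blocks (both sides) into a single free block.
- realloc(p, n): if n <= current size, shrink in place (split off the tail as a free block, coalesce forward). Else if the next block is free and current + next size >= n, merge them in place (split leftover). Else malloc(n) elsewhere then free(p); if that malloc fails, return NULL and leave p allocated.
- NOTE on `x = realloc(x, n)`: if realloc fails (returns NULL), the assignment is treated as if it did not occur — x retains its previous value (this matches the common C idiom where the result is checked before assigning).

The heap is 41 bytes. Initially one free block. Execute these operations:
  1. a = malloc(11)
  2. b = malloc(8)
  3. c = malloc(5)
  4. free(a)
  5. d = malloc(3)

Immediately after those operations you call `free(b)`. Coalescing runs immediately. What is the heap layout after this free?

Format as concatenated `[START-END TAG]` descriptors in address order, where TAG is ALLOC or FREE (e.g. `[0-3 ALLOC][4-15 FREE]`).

Answer: [0-2 ALLOC][3-18 FREE][19-23 ALLOC][24-40 FREE]

Derivation:
Op 1: a = malloc(11) -> a = 0; heap: [0-10 ALLOC][11-40 FREE]
Op 2: b = malloc(8) -> b = 11; heap: [0-10 ALLOC][11-18 ALLOC][19-40 FREE]
Op 3: c = malloc(5) -> c = 19; heap: [0-10 ALLOC][11-18 ALLOC][19-23 ALLOC][24-40 FREE]
Op 4: free(a) -> (freed a); heap: [0-10 FREE][11-18 ALLOC][19-23 ALLOC][24-40 FREE]
Op 5: d = malloc(3) -> d = 0; heap: [0-2 ALLOC][3-10 FREE][11-18 ALLOC][19-23 ALLOC][24-40 FREE]
free(b): b = 11 -> block [11-18 ALLOC]; mark free, coalesce with adjacent free neighbors -> [0-2 ALLOC][3-18 FREE][19-23 ALLOC][24-40 FREE]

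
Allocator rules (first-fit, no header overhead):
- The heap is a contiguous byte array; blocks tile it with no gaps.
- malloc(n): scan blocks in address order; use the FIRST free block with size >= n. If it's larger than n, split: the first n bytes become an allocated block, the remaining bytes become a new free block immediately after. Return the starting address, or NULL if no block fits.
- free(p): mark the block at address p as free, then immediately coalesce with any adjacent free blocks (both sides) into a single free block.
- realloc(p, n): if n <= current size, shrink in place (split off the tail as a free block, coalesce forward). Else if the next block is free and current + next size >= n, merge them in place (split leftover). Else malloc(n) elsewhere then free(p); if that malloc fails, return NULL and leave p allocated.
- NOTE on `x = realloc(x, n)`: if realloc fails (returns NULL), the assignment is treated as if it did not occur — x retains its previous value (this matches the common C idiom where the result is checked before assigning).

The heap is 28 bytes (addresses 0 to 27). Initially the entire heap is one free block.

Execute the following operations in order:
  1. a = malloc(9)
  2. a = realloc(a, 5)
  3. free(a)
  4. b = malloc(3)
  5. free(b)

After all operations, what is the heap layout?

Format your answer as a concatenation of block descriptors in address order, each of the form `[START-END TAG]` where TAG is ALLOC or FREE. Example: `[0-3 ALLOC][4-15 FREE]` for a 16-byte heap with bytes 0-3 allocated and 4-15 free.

Op 1: a = malloc(9) -> a = 0; heap: [0-8 ALLOC][9-27 FREE]
Op 2: a = realloc(a, 5) -> a = 0; heap: [0-4 ALLOC][5-27 FREE]
Op 3: free(a) -> (freed a); heap: [0-27 FREE]
Op 4: b = malloc(3) -> b = 0; heap: [0-2 ALLOC][3-27 FREE]
Op 5: free(b) -> (freed b); heap: [0-27 FREE]

Answer: [0-27 FREE]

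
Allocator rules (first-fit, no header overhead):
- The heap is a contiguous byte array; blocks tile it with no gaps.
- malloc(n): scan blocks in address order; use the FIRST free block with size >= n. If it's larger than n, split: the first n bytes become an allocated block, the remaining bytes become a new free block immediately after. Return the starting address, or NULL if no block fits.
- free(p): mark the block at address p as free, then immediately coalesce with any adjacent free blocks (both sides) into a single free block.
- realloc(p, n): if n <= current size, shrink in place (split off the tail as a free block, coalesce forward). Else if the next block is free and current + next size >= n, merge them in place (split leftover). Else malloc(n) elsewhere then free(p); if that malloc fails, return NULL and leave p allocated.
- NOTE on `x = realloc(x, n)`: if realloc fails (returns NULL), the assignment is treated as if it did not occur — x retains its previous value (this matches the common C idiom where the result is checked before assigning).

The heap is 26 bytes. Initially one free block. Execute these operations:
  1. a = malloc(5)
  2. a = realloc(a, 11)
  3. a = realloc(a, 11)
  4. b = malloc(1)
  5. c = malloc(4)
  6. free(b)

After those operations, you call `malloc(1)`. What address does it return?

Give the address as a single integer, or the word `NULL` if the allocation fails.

Answer: 11

Derivation:
Op 1: a = malloc(5) -> a = 0; heap: [0-4 ALLOC][5-25 FREE]
Op 2: a = realloc(a, 11) -> a = 0; heap: [0-10 ALLOC][11-25 FREE]
Op 3: a = realloc(a, 11) -> a = 0; heap: [0-10 ALLOC][11-25 FREE]
Op 4: b = malloc(1) -> b = 11; heap: [0-10 ALLOC][11-11 ALLOC][12-25 FREE]
Op 5: c = malloc(4) -> c = 12; heap: [0-10 ALLOC][11-11 ALLOC][12-15 ALLOC][16-25 FREE]
Op 6: free(b) -> (freed b); heap: [0-10 ALLOC][11-11 FREE][12-15 ALLOC][16-25 FREE]
malloc(1): first-fit scan over [0-10 ALLOC][11-11 FREE][12-15 ALLOC][16-25 FREE] -> 11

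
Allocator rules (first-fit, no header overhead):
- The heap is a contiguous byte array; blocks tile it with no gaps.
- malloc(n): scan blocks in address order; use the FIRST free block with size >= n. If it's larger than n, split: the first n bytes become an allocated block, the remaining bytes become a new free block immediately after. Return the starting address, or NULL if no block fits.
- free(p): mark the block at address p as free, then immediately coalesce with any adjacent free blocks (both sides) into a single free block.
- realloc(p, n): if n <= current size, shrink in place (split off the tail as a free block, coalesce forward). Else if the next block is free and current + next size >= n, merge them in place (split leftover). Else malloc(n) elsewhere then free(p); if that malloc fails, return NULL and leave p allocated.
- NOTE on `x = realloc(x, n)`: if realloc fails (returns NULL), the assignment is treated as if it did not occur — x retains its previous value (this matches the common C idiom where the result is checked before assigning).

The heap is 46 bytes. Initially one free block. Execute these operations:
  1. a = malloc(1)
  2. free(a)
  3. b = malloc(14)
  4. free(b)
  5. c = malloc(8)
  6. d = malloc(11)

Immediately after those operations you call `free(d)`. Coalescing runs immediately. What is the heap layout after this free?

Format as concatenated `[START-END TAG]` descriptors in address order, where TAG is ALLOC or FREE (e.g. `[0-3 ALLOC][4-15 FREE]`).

Op 1: a = malloc(1) -> a = 0; heap: [0-0 ALLOC][1-45 FREE]
Op 2: free(a) -> (freed a); heap: [0-45 FREE]
Op 3: b = malloc(14) -> b = 0; heap: [0-13 ALLOC][14-45 FREE]
Op 4: free(b) -> (freed b); heap: [0-45 FREE]
Op 5: c = malloc(8) -> c = 0; heap: [0-7 ALLOC][8-45 FREE]
Op 6: d = malloc(11) -> d = 8; heap: [0-7 ALLOC][8-18 ALLOC][19-45 FREE]
free(d): d = 8 -> block [8-18 ALLOC]; mark free, coalesce with adjacent free neighbors -> [0-7 ALLOC][8-45 FREE]

Answer: [0-7 ALLOC][8-45 FREE]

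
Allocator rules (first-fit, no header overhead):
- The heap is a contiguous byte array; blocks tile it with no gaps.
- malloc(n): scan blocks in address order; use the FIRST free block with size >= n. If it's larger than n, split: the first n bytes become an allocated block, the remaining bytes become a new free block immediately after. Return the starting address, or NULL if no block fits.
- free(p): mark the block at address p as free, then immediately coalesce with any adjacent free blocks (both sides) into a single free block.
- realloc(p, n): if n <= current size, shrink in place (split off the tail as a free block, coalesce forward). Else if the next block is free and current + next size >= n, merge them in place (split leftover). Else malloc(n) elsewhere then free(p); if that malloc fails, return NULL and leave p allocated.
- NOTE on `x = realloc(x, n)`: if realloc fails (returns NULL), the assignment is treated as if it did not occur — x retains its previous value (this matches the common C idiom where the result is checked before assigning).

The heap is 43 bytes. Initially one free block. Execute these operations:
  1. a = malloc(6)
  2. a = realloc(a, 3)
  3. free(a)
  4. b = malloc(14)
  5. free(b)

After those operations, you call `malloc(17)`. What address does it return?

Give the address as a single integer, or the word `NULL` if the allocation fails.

Op 1: a = malloc(6) -> a = 0; heap: [0-5 ALLOC][6-42 FREE]
Op 2: a = realloc(a, 3) -> a = 0; heap: [0-2 ALLOC][3-42 FREE]
Op 3: free(a) -> (freed a); heap: [0-42 FREE]
Op 4: b = malloc(14) -> b = 0; heap: [0-13 ALLOC][14-42 FREE]
Op 5: free(b) -> (freed b); heap: [0-42 FREE]
malloc(17): first-fit scan over [0-42 FREE] -> 0

Answer: 0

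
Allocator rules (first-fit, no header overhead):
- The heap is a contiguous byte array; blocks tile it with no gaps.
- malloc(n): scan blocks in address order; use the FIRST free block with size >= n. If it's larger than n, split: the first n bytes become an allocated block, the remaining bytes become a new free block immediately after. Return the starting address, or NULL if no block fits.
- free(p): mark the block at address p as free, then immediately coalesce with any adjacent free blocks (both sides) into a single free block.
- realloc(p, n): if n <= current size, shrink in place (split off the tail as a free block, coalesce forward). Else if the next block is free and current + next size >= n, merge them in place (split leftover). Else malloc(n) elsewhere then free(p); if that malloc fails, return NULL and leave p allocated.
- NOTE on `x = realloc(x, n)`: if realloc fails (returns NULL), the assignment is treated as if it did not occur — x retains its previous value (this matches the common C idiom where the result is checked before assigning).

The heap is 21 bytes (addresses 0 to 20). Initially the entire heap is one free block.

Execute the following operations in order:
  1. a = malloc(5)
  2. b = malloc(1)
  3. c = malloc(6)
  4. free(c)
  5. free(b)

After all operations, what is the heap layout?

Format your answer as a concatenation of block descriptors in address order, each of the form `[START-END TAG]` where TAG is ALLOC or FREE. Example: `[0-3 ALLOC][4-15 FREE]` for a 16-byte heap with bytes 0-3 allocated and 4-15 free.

Answer: [0-4 ALLOC][5-20 FREE]

Derivation:
Op 1: a = malloc(5) -> a = 0; heap: [0-4 ALLOC][5-20 FREE]
Op 2: b = malloc(1) -> b = 5; heap: [0-4 ALLOC][5-5 ALLOC][6-20 FREE]
Op 3: c = malloc(6) -> c = 6; heap: [0-4 ALLOC][5-5 ALLOC][6-11 ALLOC][12-20 FREE]
Op 4: free(c) -> (freed c); heap: [0-4 ALLOC][5-5 ALLOC][6-20 FREE]
Op 5: free(b) -> (freed b); heap: [0-4 ALLOC][5-20 FREE]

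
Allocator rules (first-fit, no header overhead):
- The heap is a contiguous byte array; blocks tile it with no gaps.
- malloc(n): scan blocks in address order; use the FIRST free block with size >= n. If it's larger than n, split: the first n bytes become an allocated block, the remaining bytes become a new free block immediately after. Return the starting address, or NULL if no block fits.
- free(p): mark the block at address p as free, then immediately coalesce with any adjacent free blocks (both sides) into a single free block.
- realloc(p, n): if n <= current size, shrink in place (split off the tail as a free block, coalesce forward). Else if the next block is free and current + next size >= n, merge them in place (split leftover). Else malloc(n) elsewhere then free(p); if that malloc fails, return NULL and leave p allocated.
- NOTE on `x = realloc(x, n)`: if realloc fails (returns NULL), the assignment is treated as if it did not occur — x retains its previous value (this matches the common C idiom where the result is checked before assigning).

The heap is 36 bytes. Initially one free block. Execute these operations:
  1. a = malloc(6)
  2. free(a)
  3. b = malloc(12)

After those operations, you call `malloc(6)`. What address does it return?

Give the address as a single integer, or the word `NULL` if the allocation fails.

Answer: 12

Derivation:
Op 1: a = malloc(6) -> a = 0; heap: [0-5 ALLOC][6-35 FREE]
Op 2: free(a) -> (freed a); heap: [0-35 FREE]
Op 3: b = malloc(12) -> b = 0; heap: [0-11 ALLOC][12-35 FREE]
malloc(6): first-fit scan over [0-11 ALLOC][12-35 FREE] -> 12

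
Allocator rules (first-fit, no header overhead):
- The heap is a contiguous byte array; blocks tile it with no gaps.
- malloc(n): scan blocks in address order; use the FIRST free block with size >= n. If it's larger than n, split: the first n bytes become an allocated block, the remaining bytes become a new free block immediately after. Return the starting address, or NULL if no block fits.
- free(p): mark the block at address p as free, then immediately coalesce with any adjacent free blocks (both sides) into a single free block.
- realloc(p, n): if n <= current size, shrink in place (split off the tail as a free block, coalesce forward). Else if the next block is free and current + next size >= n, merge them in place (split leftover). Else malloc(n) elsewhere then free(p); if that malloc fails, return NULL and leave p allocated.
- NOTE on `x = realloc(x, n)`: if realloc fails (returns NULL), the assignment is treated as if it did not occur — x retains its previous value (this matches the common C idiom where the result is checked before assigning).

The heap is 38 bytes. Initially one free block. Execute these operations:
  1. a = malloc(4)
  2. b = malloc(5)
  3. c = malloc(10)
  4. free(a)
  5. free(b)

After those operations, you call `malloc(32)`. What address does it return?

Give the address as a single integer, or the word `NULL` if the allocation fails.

Op 1: a = malloc(4) -> a = 0; heap: [0-3 ALLOC][4-37 FREE]
Op 2: b = malloc(5) -> b = 4; heap: [0-3 ALLOC][4-8 ALLOC][9-37 FREE]
Op 3: c = malloc(10) -> c = 9; heap: [0-3 ALLOC][4-8 ALLOC][9-18 ALLOC][19-37 FREE]
Op 4: free(a) -> (freed a); heap: [0-3 FREE][4-8 ALLOC][9-18 ALLOC][19-37 FREE]
Op 5: free(b) -> (freed b); heap: [0-8 FREE][9-18 ALLOC][19-37 FREE]
malloc(32): first-fit scan over [0-8 FREE][9-18 ALLOC][19-37 FREE] -> NULL

Answer: NULL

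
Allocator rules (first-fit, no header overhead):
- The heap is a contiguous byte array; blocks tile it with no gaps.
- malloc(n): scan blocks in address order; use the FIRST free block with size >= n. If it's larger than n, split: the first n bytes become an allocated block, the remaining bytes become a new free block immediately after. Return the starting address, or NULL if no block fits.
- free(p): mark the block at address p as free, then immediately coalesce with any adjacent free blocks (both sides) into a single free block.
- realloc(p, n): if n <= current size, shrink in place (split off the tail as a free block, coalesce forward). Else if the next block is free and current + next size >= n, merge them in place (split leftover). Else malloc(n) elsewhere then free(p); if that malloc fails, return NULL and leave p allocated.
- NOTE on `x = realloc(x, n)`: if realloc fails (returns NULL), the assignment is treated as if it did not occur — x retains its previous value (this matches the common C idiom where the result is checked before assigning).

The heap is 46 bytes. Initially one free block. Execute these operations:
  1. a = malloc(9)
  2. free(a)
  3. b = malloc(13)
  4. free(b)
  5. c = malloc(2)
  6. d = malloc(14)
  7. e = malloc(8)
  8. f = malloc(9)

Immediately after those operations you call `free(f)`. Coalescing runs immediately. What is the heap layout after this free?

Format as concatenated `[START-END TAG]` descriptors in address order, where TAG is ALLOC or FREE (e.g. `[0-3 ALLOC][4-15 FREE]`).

Answer: [0-1 ALLOC][2-15 ALLOC][16-23 ALLOC][24-45 FREE]

Derivation:
Op 1: a = malloc(9) -> a = 0; heap: [0-8 ALLOC][9-45 FREE]
Op 2: free(a) -> (freed a); heap: [0-45 FREE]
Op 3: b = malloc(13) -> b = 0; heap: [0-12 ALLOC][13-45 FREE]
Op 4: free(b) -> (freed b); heap: [0-45 FREE]
Op 5: c = malloc(2) -> c = 0; heap: [0-1 ALLOC][2-45 FREE]
Op 6: d = malloc(14) -> d = 2; heap: [0-1 ALLOC][2-15 ALLOC][16-45 FREE]
Op 7: e = malloc(8) -> e = 16; heap: [0-1 ALLOC][2-15 ALLOC][16-23 ALLOC][24-45 FREE]
Op 8: f = malloc(9) -> f = 24; heap: [0-1 ALLOC][2-15 ALLOC][16-23 ALLOC][24-32 ALLOC][33-45 FREE]
free(f): f = 24 -> block [24-32 ALLOC]; mark free, coalesce with adjacent free neighbors -> [0-1 ALLOC][2-15 ALLOC][16-23 ALLOC][24-45 FREE]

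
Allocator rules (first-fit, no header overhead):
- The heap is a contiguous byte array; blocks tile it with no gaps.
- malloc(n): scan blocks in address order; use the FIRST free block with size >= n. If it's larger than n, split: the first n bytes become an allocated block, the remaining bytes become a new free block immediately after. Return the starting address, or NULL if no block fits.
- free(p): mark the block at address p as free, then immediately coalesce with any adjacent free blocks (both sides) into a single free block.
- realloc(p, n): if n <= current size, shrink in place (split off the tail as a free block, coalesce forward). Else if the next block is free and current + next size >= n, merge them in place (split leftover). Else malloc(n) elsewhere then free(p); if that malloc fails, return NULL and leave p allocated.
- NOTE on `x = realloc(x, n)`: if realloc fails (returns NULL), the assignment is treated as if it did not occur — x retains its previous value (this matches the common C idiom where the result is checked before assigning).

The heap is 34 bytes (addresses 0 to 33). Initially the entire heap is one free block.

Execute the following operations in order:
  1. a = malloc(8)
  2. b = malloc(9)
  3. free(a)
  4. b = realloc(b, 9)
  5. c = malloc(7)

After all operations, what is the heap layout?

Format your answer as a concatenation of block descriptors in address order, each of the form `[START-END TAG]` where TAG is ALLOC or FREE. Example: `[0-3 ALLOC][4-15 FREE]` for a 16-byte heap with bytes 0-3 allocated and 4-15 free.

Op 1: a = malloc(8) -> a = 0; heap: [0-7 ALLOC][8-33 FREE]
Op 2: b = malloc(9) -> b = 8; heap: [0-7 ALLOC][8-16 ALLOC][17-33 FREE]
Op 3: free(a) -> (freed a); heap: [0-7 FREE][8-16 ALLOC][17-33 FREE]
Op 4: b = realloc(b, 9) -> b = 8; heap: [0-7 FREE][8-16 ALLOC][17-33 FREE]
Op 5: c = malloc(7) -> c = 0; heap: [0-6 ALLOC][7-7 FREE][8-16 ALLOC][17-33 FREE]

Answer: [0-6 ALLOC][7-7 FREE][8-16 ALLOC][17-33 FREE]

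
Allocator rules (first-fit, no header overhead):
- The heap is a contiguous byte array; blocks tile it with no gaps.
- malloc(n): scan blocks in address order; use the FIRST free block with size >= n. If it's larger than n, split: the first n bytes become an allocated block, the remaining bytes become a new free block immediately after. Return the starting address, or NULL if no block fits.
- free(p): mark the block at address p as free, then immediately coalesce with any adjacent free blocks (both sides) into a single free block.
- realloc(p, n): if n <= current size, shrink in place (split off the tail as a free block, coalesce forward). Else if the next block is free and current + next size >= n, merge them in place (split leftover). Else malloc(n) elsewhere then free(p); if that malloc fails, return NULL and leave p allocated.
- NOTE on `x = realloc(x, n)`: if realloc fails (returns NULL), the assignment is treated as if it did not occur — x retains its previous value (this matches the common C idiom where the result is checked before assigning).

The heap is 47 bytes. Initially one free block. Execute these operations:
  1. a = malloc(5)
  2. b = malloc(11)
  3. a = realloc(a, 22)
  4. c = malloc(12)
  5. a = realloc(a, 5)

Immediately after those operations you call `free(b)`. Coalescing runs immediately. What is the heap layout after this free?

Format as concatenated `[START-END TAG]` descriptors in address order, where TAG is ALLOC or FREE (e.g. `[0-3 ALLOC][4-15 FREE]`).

Answer: [0-15 FREE][16-20 ALLOC][21-46 FREE]

Derivation:
Op 1: a = malloc(5) -> a = 0; heap: [0-4 ALLOC][5-46 FREE]
Op 2: b = malloc(11) -> b = 5; heap: [0-4 ALLOC][5-15 ALLOC][16-46 FREE]
Op 3: a = realloc(a, 22) -> a = 16; heap: [0-4 FREE][5-15 ALLOC][16-37 ALLOC][38-46 FREE]
Op 4: c = malloc(12) -> c = NULL; heap: [0-4 FREE][5-15 ALLOC][16-37 ALLOC][38-46 FREE]
Op 5: a = realloc(a, 5) -> a = 16; heap: [0-4 FREE][5-15 ALLOC][16-20 ALLOC][21-46 FREE]
free(b): b = 5 -> block [5-15 ALLOC]; mark free, coalesce with adjacent free neighbors -> [0-15 FREE][16-20 ALLOC][21-46 FREE]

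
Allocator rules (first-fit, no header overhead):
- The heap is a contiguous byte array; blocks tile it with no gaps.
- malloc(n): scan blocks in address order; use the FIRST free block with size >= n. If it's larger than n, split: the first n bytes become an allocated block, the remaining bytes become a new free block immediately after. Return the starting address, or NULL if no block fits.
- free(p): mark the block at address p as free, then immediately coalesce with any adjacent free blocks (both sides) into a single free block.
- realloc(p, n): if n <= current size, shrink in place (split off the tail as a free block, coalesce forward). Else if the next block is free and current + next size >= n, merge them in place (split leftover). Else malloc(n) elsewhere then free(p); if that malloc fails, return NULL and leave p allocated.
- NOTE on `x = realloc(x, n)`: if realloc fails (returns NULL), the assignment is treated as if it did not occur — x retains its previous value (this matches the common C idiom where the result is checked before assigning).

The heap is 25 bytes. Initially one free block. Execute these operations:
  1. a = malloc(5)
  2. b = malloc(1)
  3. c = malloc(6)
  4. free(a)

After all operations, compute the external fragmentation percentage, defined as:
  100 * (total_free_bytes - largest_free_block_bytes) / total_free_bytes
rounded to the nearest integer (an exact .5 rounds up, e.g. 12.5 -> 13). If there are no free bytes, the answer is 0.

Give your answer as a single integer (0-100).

Answer: 28

Derivation:
Op 1: a = malloc(5) -> a = 0; heap: [0-4 ALLOC][5-24 FREE]
Op 2: b = malloc(1) -> b = 5; heap: [0-4 ALLOC][5-5 ALLOC][6-24 FREE]
Op 3: c = malloc(6) -> c = 6; heap: [0-4 ALLOC][5-5 ALLOC][6-11 ALLOC][12-24 FREE]
Op 4: free(a) -> (freed a); heap: [0-4 FREE][5-5 ALLOC][6-11 ALLOC][12-24 FREE]
Free blocks: [5 13] total_free=18 largest=13 -> 100*(18-13)/18 = 500/18 ≈ 27.778 -> rounds to 28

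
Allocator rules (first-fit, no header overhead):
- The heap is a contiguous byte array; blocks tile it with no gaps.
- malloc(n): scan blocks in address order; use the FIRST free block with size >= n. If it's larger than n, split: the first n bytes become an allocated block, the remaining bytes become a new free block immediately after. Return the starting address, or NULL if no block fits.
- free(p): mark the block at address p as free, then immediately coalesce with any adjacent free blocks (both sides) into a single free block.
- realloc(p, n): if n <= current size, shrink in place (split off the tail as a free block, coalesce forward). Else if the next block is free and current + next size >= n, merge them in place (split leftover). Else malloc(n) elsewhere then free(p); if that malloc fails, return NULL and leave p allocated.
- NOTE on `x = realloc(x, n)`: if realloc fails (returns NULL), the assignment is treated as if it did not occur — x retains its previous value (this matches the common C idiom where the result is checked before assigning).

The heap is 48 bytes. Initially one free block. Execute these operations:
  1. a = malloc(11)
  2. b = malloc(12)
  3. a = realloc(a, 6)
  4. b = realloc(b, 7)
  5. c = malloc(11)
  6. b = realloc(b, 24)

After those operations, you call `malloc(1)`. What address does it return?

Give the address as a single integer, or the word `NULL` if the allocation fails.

Op 1: a = malloc(11) -> a = 0; heap: [0-10 ALLOC][11-47 FREE]
Op 2: b = malloc(12) -> b = 11; heap: [0-10 ALLOC][11-22 ALLOC][23-47 FREE]
Op 3: a = realloc(a, 6) -> a = 0; heap: [0-5 ALLOC][6-10 FREE][11-22 ALLOC][23-47 FREE]
Op 4: b = realloc(b, 7) -> b = 11; heap: [0-5 ALLOC][6-10 FREE][11-17 ALLOC][18-47 FREE]
Op 5: c = malloc(11) -> c = 18; heap: [0-5 ALLOC][6-10 FREE][11-17 ALLOC][18-28 ALLOC][29-47 FREE]
Op 6: b = realloc(b, 24) -> NULL (b unchanged); heap: [0-5 ALLOC][6-10 FREE][11-17 ALLOC][18-28 ALLOC][29-47 FREE]
malloc(1): first-fit scan over [0-5 ALLOC][6-10 FREE][11-17 ALLOC][18-28 ALLOC][29-47 FREE] -> 6

Answer: 6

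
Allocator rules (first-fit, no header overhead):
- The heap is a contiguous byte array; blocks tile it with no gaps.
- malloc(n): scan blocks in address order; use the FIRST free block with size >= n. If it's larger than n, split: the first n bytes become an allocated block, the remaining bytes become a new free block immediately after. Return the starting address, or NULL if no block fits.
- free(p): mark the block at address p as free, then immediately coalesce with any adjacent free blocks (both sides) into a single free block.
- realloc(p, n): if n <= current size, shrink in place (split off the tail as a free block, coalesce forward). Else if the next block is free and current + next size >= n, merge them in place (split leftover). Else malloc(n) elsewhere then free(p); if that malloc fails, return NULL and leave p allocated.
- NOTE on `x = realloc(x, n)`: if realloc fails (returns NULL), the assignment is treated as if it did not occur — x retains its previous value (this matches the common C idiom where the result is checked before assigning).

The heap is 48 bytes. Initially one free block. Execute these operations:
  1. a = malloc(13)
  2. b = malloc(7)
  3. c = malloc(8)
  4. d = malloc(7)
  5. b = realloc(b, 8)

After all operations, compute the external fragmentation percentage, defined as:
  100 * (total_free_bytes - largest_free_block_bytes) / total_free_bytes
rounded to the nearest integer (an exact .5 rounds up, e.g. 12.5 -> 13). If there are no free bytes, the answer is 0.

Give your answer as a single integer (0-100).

Answer: 42

Derivation:
Op 1: a = malloc(13) -> a = 0; heap: [0-12 ALLOC][13-47 FREE]
Op 2: b = malloc(7) -> b = 13; heap: [0-12 ALLOC][13-19 ALLOC][20-47 FREE]
Op 3: c = malloc(8) -> c = 20; heap: [0-12 ALLOC][13-19 ALLOC][20-27 ALLOC][28-47 FREE]
Op 4: d = malloc(7) -> d = 28; heap: [0-12 ALLOC][13-19 ALLOC][20-27 ALLOC][28-34 ALLOC][35-47 FREE]
Op 5: b = realloc(b, 8) -> b = 35; heap: [0-12 ALLOC][13-19 FREE][20-27 ALLOC][28-34 ALLOC][35-42 ALLOC][43-47 FREE]
Free blocks: [7 5] total_free=12 largest=7 -> 100*(12-7)/12 = 500/12 ≈ 41.667 -> rounds to 42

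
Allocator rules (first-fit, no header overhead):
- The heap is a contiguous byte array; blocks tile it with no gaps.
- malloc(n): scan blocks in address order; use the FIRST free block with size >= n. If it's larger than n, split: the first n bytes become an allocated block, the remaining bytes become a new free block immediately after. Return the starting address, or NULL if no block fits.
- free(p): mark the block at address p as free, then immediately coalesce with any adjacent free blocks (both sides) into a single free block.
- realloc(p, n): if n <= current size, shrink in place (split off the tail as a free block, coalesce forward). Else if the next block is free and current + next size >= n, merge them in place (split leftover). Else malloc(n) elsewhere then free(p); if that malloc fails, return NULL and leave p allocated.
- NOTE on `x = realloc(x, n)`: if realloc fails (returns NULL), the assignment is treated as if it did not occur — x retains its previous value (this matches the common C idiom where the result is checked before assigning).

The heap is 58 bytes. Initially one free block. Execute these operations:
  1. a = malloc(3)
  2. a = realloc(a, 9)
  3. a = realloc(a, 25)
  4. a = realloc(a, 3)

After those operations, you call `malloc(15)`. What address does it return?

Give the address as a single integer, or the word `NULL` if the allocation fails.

Answer: 3

Derivation:
Op 1: a = malloc(3) -> a = 0; heap: [0-2 ALLOC][3-57 FREE]
Op 2: a = realloc(a, 9) -> a = 0; heap: [0-8 ALLOC][9-57 FREE]
Op 3: a = realloc(a, 25) -> a = 0; heap: [0-24 ALLOC][25-57 FREE]
Op 4: a = realloc(a, 3) -> a = 0; heap: [0-2 ALLOC][3-57 FREE]
malloc(15): first-fit scan over [0-2 ALLOC][3-57 FREE] -> 3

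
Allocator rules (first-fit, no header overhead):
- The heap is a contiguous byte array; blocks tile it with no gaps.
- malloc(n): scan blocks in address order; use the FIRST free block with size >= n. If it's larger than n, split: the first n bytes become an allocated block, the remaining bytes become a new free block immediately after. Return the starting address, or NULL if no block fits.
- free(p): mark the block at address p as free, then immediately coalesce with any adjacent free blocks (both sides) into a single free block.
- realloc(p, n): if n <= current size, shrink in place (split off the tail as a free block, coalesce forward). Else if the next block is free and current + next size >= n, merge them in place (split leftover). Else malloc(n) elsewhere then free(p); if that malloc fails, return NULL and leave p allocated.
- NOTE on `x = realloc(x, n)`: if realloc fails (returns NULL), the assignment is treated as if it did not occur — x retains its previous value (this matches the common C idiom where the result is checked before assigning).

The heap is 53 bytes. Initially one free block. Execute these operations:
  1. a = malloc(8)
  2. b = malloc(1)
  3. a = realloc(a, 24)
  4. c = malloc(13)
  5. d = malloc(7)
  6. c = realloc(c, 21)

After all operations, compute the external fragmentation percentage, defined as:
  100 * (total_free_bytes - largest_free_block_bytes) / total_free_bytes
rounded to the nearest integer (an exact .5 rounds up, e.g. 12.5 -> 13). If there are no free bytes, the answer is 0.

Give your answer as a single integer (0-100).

Op 1: a = malloc(8) -> a = 0; heap: [0-7 ALLOC][8-52 FREE]
Op 2: b = malloc(1) -> b = 8; heap: [0-7 ALLOC][8-8 ALLOC][9-52 FREE]
Op 3: a = realloc(a, 24) -> a = 9; heap: [0-7 FREE][8-8 ALLOC][9-32 ALLOC][33-52 FREE]
Op 4: c = malloc(13) -> c = 33; heap: [0-7 FREE][8-8 ALLOC][9-32 ALLOC][33-45 ALLOC][46-52 FREE]
Op 5: d = malloc(7) -> d = 0; heap: [0-6 ALLOC][7-7 FREE][8-8 ALLOC][9-32 ALLOC][33-45 ALLOC][46-52 FREE]
Op 6: c = realloc(c, 21) -> NULL (c unchanged); heap: [0-6 ALLOC][7-7 FREE][8-8 ALLOC][9-32 ALLOC][33-45 ALLOC][46-52 FREE]
Free blocks: [1 7] total_free=8 largest=7 -> 100*(8-7)/8 = 100/8 = 12.5 -> rounds to 13

Answer: 13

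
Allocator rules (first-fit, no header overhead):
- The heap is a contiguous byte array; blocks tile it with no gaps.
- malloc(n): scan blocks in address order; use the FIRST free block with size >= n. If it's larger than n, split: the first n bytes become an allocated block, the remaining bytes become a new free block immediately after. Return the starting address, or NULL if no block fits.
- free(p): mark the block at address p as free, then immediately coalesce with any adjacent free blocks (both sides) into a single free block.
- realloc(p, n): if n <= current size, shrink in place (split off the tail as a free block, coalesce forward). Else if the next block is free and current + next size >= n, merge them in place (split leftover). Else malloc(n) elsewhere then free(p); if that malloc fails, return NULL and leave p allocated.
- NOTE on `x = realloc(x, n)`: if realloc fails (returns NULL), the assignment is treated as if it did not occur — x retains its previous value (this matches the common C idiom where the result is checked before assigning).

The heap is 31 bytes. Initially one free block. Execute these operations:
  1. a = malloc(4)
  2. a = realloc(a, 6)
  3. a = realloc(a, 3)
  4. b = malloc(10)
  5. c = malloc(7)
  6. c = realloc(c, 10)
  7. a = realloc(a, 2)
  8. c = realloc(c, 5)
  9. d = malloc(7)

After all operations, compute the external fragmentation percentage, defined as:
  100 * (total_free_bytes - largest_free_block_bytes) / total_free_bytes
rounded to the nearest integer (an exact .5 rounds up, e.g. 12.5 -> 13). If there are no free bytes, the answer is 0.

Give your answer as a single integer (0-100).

Op 1: a = malloc(4) -> a = 0; heap: [0-3 ALLOC][4-30 FREE]
Op 2: a = realloc(a, 6) -> a = 0; heap: [0-5 ALLOC][6-30 FREE]
Op 3: a = realloc(a, 3) -> a = 0; heap: [0-2 ALLOC][3-30 FREE]
Op 4: b = malloc(10) -> b = 3; heap: [0-2 ALLOC][3-12 ALLOC][13-30 FREE]
Op 5: c = malloc(7) -> c = 13; heap: [0-2 ALLOC][3-12 ALLOC][13-19 ALLOC][20-30 FREE]
Op 6: c = realloc(c, 10) -> c = 13; heap: [0-2 ALLOC][3-12 ALLOC][13-22 ALLOC][23-30 FREE]
Op 7: a = realloc(a, 2) -> a = 0; heap: [0-1 ALLOC][2-2 FREE][3-12 ALLOC][13-22 ALLOC][23-30 FREE]
Op 8: c = realloc(c, 5) -> c = 13; heap: [0-1 ALLOC][2-2 FREE][3-12 ALLOC][13-17 ALLOC][18-30 FREE]
Op 9: d = malloc(7) -> d = 18; heap: [0-1 ALLOC][2-2 FREE][3-12 ALLOC][13-17 ALLOC][18-24 ALLOC][25-30 FREE]
Free blocks: [1 6] total_free=7 largest=6 -> 100*(7-6)/7 = 100/7 ≈ 14.286 -> rounds to 14

Answer: 14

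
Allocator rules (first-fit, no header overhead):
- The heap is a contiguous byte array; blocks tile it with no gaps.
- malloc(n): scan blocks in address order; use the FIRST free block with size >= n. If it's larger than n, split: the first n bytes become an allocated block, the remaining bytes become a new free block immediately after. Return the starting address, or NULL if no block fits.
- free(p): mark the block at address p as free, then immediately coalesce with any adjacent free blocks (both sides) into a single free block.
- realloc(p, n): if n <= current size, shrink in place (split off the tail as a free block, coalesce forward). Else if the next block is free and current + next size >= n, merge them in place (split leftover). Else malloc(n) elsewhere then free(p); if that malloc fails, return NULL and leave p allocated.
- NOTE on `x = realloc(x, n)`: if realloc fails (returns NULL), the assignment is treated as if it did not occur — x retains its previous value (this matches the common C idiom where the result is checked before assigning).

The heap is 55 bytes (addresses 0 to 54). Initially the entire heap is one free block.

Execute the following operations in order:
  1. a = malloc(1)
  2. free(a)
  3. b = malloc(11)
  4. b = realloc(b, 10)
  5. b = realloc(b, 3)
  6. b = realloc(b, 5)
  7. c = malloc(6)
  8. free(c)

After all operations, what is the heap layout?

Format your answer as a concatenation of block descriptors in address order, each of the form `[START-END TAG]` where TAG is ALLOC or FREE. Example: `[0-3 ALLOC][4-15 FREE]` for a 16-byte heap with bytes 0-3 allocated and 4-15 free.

Op 1: a = malloc(1) -> a = 0; heap: [0-0 ALLOC][1-54 FREE]
Op 2: free(a) -> (freed a); heap: [0-54 FREE]
Op 3: b = malloc(11) -> b = 0; heap: [0-10 ALLOC][11-54 FREE]
Op 4: b = realloc(b, 10) -> b = 0; heap: [0-9 ALLOC][10-54 FREE]
Op 5: b = realloc(b, 3) -> b = 0; heap: [0-2 ALLOC][3-54 FREE]
Op 6: b = realloc(b, 5) -> b = 0; heap: [0-4 ALLOC][5-54 FREE]
Op 7: c = malloc(6) -> c = 5; heap: [0-4 ALLOC][5-10 ALLOC][11-54 FREE]
Op 8: free(c) -> (freed c); heap: [0-4 ALLOC][5-54 FREE]

Answer: [0-4 ALLOC][5-54 FREE]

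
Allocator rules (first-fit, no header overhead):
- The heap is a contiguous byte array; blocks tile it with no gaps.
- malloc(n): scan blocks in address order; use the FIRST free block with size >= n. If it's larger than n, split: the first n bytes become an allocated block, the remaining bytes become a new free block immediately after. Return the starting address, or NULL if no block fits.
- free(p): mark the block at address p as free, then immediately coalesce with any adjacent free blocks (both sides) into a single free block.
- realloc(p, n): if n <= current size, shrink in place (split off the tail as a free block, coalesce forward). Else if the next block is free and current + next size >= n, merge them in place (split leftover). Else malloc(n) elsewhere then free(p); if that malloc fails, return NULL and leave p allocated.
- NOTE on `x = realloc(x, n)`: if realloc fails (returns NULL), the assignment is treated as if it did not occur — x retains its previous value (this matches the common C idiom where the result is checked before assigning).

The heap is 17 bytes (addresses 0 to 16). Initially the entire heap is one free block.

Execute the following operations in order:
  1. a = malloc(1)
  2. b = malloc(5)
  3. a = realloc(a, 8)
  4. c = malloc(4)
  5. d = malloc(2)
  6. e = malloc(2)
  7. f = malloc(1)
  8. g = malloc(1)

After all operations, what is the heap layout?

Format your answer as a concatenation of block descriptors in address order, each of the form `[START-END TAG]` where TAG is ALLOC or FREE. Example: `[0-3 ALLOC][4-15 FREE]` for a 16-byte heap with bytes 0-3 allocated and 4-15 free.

Answer: [0-0 ALLOC][1-5 ALLOC][6-13 ALLOC][14-15 ALLOC][16-16 ALLOC]

Derivation:
Op 1: a = malloc(1) -> a = 0; heap: [0-0 ALLOC][1-16 FREE]
Op 2: b = malloc(5) -> b = 1; heap: [0-0 ALLOC][1-5 ALLOC][6-16 FREE]
Op 3: a = realloc(a, 8) -> a = 6; heap: [0-0 FREE][1-5 ALLOC][6-13 ALLOC][14-16 FREE]
Op 4: c = malloc(4) -> c = NULL; heap: [0-0 FREE][1-5 ALLOC][6-13 ALLOC][14-16 FREE]
Op 5: d = malloc(2) -> d = 14; heap: [0-0 FREE][1-5 ALLOC][6-13 ALLOC][14-15 ALLOC][16-16 FREE]
Op 6: e = malloc(2) -> e = NULL; heap: [0-0 FREE][1-5 ALLOC][6-13 ALLOC][14-15 ALLOC][16-16 FREE]
Op 7: f = malloc(1) -> f = 0; heap: [0-0 ALLOC][1-5 ALLOC][6-13 ALLOC][14-15 ALLOC][16-16 FREE]
Op 8: g = malloc(1) -> g = 16; heap: [0-0 ALLOC][1-5 ALLOC][6-13 ALLOC][14-15 ALLOC][16-16 ALLOC]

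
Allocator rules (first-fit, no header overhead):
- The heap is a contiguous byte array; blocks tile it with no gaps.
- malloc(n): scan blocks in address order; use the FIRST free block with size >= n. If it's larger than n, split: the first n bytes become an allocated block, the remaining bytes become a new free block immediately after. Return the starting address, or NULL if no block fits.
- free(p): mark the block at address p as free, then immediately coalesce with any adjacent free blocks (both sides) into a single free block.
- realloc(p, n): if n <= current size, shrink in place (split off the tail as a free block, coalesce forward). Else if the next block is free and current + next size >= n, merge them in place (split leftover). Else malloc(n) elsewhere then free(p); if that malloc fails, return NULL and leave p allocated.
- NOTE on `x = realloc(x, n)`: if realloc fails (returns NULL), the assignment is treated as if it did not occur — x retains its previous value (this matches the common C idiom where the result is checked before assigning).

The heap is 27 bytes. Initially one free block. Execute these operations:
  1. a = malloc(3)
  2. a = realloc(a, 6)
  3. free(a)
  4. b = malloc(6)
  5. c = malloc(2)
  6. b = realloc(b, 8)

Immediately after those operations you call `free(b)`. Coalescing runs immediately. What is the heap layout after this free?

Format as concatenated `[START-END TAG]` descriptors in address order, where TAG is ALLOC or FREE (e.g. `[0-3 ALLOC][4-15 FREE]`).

Op 1: a = malloc(3) -> a = 0; heap: [0-2 ALLOC][3-26 FREE]
Op 2: a = realloc(a, 6) -> a = 0; heap: [0-5 ALLOC][6-26 FREE]
Op 3: free(a) -> (freed a); heap: [0-26 FREE]
Op 4: b = malloc(6) -> b = 0; heap: [0-5 ALLOC][6-26 FREE]
Op 5: c = malloc(2) -> c = 6; heap: [0-5 ALLOC][6-7 ALLOC][8-26 FREE]
Op 6: b = realloc(b, 8) -> b = 8; heap: [0-5 FREE][6-7 ALLOC][8-15 ALLOC][16-26 FREE]
free(b): b = 8 -> block [8-15 ALLOC]; mark free, coalesce with adjacent free neighbors -> [0-5 FREE][6-7 ALLOC][8-26 FREE]

Answer: [0-5 FREE][6-7 ALLOC][8-26 FREE]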